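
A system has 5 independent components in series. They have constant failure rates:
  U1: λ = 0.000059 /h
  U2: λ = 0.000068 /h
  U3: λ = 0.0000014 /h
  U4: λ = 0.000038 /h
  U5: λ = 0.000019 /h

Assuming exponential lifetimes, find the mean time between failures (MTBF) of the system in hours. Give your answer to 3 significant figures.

5390

Series of exponential components: λ_sys = Σ λ_i
λ_sys = 0.000059 + 0.000068 + 0.0000014 + 0.000038 + 0.000019 = 1.8540e-04 /h
MTBF = 1 / λ_sys = 5390 h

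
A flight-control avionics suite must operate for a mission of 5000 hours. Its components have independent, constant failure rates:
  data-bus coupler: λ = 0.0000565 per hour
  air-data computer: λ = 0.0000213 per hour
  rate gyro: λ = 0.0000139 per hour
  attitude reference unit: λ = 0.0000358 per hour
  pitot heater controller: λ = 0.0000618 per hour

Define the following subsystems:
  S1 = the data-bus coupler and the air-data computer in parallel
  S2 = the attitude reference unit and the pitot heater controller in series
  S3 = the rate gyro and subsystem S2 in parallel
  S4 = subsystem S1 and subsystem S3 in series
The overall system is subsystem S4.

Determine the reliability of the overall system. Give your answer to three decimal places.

0.950

R(data-bus coupler) = exp(−0.0000565 × 5000) = 0.75390
R(air-data computer) = exp(−0.0000213 × 5000) = 0.89898
R(rate gyro) = exp(−0.0000139 × 5000) = 0.93286
R(attitude reference unit) = exp(−0.0000358 × 5000) = 0.83611
R(pitot heater controller) = exp(−0.0000618 × 5000) = 0.73418
Parallel (data-bus coupler and air-data computer): 1 − (1 − 0.75390)(1 − 0.89898) = 0.97514
Series (attitude reference unit and pitot heater controller): 0.83611 × 0.73418 = 0.61386
Parallel (rate gyro and [0.61386]): 1 − (1 − 0.93286)(1 − 0.61386) = 0.97407
Series ([0.97514] and [0.97407]): 0.97514 × 0.97407 = 0.950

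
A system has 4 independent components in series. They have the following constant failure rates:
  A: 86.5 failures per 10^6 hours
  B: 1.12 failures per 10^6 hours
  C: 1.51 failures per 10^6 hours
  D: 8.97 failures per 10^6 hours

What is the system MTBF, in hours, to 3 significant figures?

Series of exponential components: λ_sys = Σ λ_i
λ_sys = 0.0000865 + 0.00000112 + 0.00000151 + 0.00000897 = 9.8100e-05 /h
MTBF = 1 / λ_sys = 10200 h

10200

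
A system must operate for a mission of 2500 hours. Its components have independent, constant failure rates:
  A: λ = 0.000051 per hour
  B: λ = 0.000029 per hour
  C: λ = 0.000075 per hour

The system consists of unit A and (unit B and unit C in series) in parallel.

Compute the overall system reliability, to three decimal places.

0.973

R(A) = exp(−0.000051 × 2500) = 0.88029
R(B) = exp(−0.000029 × 2500) = 0.93007
R(C) = exp(−0.000075 × 2500) = 0.82903
Series (B and C): 0.93007 × 0.82903 = 0.77106
Parallel (A and [0.77106]): 1 − (1 − 0.88029)(1 − 0.77106) = 0.973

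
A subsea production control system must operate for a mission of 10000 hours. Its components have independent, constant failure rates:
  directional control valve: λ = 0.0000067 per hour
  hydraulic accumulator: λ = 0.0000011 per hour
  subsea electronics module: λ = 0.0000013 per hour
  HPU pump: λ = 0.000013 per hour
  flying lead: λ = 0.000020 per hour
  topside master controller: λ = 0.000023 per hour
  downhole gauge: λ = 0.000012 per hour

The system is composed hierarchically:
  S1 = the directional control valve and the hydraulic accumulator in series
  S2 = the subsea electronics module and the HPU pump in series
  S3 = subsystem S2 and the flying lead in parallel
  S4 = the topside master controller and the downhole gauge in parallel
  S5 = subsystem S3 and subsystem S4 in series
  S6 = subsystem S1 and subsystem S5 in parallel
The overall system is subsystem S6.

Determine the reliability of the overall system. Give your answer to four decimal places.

0.9965

R(directional control valve) = exp(−0.0000067 × 10000) = 0.935195
R(hydraulic accumulator) = exp(−0.0000011 × 10000) = 0.989060
R(subsea electronics module) = exp(−0.0000013 × 10000) = 0.987084
R(HPU pump) = exp(−0.000013 × 10000) = 0.878095
R(flying lead) = exp(−0.000020 × 10000) = 0.818731
R(topside master controller) = exp(−0.000023 × 10000) = 0.794534
R(downhole gauge) = exp(−0.000012 × 10000) = 0.886920
Series (directional control valve and hydraulic accumulator): 0.935195 × 0.989060 = 0.924964
Series (subsea electronics module and HPU pump): 0.987084 × 0.878095 = 0.866754
Parallel ([0.866754] and flying lead): 1 − (1 − 0.866754)(1 − 0.818731) = 0.975847
Parallel (topside master controller and downhole gauge): 1 − (1 − 0.794534)(1 − 0.886920) = 0.976766
Series ([0.975847] and [0.976766]): 0.975847 × 0.976766 = 0.953174
Parallel ([0.924964] and [0.953174]): 1 − (1 − 0.924964)(1 − 0.953174) = 0.9965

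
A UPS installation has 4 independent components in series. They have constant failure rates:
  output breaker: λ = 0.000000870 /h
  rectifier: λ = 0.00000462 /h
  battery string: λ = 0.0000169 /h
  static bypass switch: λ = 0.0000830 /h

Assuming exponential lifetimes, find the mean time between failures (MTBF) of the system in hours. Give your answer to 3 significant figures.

9490

Series of exponential components: λ_sys = Σ λ_i
λ_sys = 0.000000870 + 0.00000462 + 0.0000169 + 0.0000830 = 1.0539e-04 /h
MTBF = 1 / λ_sys = 9490 h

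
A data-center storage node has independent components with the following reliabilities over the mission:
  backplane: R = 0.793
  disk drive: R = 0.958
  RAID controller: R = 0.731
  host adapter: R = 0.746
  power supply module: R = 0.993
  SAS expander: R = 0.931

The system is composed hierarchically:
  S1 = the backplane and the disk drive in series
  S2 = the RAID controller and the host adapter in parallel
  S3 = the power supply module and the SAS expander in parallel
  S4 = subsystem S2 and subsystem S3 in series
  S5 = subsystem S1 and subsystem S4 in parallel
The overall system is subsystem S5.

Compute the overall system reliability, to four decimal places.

Series (backplane and disk drive): 0.793000 × 0.958000 = 0.759694
Parallel (RAID controller and host adapter): 1 − (1 − 0.731000)(1 − 0.746000) = 0.931674
Parallel (power supply module and SAS expander): 1 − (1 − 0.993000)(1 − 0.931000) = 0.999517
Series ([0.931674] and [0.999517]): 0.931674 × 0.999517 = 0.931224
Parallel ([0.759694] and [0.931224]): 1 − (1 − 0.759694)(1 − 0.931224) = 0.9835

0.9835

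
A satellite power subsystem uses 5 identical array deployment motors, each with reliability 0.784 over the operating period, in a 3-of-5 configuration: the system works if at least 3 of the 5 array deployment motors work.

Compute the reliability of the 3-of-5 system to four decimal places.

0.9291

R = Σ_{i=3}^{5} C(5,i) p^i (1−p)^{5−i} with p = 0.784
C(5,3)·0.784^3·0.216^2 = 0.224831
C(5,4)·0.784^4·0.216^1 = 0.408026
C(5,5)·0.784^5·0.216^0 = 0.296197
Sum = 0.9291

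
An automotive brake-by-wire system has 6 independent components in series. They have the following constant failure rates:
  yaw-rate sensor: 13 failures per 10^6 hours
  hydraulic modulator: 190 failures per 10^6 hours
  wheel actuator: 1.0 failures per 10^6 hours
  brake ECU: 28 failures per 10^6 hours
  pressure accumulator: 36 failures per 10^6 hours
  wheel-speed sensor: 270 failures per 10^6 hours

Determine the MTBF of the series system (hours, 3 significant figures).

1860

Series of exponential components: λ_sys = Σ λ_i
λ_sys = 0.000013 + 0.00019 + 0.0000010 + 0.000028 + 0.000036 + 0.00027 = 5.3800e-04 /h
MTBF = 1 / λ_sys = 1860 h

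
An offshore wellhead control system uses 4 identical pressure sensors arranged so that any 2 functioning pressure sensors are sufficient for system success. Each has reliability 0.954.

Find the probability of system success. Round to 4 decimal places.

0.9996

R = Σ_{i=2}^{4} C(4,i) p^i (1−p)^{4−i} with p = 0.954
C(4,2)·0.954^2·0.046^2 = 0.011555
C(4,3)·0.954^3·0.046^1 = 0.159758
C(4,4)·0.954^4·0.046^0 = 0.828311
Sum = 0.9996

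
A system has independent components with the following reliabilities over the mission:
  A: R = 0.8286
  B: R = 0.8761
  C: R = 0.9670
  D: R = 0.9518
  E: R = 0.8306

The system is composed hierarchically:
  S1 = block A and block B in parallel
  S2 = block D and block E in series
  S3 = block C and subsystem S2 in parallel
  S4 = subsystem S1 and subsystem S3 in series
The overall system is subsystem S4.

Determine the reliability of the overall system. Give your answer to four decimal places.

0.9720

Parallel (A and B): 1 − (1 − 0.828600)(1 − 0.876100) = 0.978764
Series (D and E): 0.951800 × 0.830600 = 0.790565
Parallel (C and [0.790565]): 1 − (1 − 0.967000)(1 − 0.790565) = 0.993089
Series ([0.978764] and [0.993089]): 0.978764 × 0.993089 = 0.9720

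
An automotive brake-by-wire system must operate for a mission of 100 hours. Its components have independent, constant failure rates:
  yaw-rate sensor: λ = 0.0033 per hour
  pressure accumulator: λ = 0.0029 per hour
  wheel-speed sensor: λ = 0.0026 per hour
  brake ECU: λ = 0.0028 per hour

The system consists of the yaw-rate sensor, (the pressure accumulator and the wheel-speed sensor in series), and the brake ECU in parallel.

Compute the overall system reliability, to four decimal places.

0.9710

R(yaw-rate sensor) = exp(−0.0033 × 100) = 0.718924
R(pressure accumulator) = exp(−0.0029 × 100) = 0.748264
R(wheel-speed sensor) = exp(−0.0026 × 100) = 0.771052
R(brake ECU) = exp(−0.0028 × 100) = 0.755784
Series (pressure accumulator and wheel-speed sensor): 0.748264 × 0.771052 = 0.576950
Parallel (yaw-rate sensor, [0.576950], and brake ECU): 1 − (1 − 0.718924)(1 − 0.576950)(1 − 0.755784) = 0.9710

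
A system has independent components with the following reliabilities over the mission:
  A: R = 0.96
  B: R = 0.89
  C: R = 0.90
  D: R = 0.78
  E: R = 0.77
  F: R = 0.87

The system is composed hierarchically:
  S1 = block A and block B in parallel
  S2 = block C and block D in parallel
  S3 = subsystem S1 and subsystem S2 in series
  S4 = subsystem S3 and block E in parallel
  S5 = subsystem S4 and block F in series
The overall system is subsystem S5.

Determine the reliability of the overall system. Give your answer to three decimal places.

Parallel (A and B): 1 − (1 − 0.96000)(1 − 0.89000) = 0.99560
Parallel (C and D): 1 − (1 − 0.90000)(1 − 0.78000) = 0.97800
Series ([0.99560] and [0.97800]): 0.99560 × 0.97800 = 0.97370
Parallel ([0.97370] and E): 1 − (1 − 0.97370)(1 − 0.77000) = 0.99395
Series ([0.99395] and F): 0.99395 × 0.87000 = 0.865

0.865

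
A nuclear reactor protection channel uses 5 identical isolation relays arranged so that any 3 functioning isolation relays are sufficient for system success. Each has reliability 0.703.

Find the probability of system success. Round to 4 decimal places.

0.8409

R = Σ_{i=3}^{5} C(5,i) p^i (1−p)^{5−i} with p = 0.703
C(5,3)·0.703^3·0.297^2 = 0.306464
C(5,4)·0.703^4·0.297^1 = 0.362700
C(5,5)·0.703^5·0.297^0 = 0.171703
Sum = 0.8409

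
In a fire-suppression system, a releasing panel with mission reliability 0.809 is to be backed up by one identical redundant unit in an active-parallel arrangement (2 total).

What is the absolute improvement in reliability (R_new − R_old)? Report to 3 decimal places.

0.155

R_before = 0.809
R_after = 1 − (1 − 0.809)^2 = 0.964
ΔR = 0.964 − 0.809 = 0.155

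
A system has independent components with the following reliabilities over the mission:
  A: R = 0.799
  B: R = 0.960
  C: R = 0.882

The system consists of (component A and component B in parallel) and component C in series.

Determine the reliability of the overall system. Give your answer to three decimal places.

Parallel (A and B): 1 − (1 − 0.79900)(1 − 0.96000) = 0.99196
Series ([0.99196] and C): 0.99196 × 0.88200 = 0.875

0.875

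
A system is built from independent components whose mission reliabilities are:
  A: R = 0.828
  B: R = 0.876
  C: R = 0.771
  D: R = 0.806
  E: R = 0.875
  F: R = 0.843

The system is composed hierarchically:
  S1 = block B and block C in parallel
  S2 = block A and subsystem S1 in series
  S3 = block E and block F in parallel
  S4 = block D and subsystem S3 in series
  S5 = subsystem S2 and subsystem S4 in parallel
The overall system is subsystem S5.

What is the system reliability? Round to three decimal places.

Parallel (B and C): 1 − (1 − 0.87600)(1 − 0.77100) = 0.97160
Series (A and [0.97160]): 0.82800 × 0.97160 = 0.80448
Parallel (E and F): 1 − (1 − 0.87500)(1 − 0.84300) = 0.98038
Series (D and [0.98038]): 0.80600 × 0.98038 = 0.79019
Parallel ([0.80448] and [0.79019]): 1 − (1 − 0.80448)(1 − 0.79019) = 0.959

0.959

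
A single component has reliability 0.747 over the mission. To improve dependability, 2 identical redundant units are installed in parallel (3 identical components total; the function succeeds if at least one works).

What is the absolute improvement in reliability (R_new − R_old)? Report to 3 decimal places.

0.237

R_before = 0.747
R_after = 1 − (1 − 0.747)^3 = 0.984
ΔR = 0.984 − 0.747 = 0.237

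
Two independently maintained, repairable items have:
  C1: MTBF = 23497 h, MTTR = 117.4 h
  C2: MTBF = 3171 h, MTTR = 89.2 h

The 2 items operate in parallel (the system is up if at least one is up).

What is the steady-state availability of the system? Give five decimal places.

0.99986

A(C1) = MTBF/(MTBF+MTTR) = 23497/(23497+117.4) = 0.995028
A(C2) = MTBF/(MTBF+MTTR) = 3171/(3171+89.2) = 0.972640
Parallel availability: 1 − (1 − 0.995028)(1 − 0.972640) = 0.99986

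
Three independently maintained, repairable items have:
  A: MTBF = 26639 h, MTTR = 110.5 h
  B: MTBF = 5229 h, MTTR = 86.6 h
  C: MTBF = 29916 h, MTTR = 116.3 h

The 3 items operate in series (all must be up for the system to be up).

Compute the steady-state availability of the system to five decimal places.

0.97585

A(A) = MTBF/(MTBF+MTTR) = 26639/(26639+110.5) = 0.995869
A(B) = MTBF/(MTBF+MTTR) = 5229/(5229+86.6) = 0.983708
A(C) = MTBF/(MTBF+MTTR) = 29916/(29916+116.3) = 0.996128
Series availability: 0.995869 × 0.983708 × 0.996128 = 0.97585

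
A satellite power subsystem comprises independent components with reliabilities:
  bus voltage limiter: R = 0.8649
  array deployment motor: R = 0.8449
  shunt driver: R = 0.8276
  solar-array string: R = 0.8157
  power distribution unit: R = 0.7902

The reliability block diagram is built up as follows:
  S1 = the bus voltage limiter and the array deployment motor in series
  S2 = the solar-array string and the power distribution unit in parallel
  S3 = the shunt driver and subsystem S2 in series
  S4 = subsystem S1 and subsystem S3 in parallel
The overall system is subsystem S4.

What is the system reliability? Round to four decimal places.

0.9450

Series (bus voltage limiter and array deployment motor): 0.864900 × 0.844900 = 0.730754
Parallel (solar-array string and power distribution unit): 1 − (1 − 0.815700)(1 − 0.790200) = 0.961334
Series (shunt driver and [0.961334]): 0.827600 × 0.961334 = 0.795600
Parallel ([0.730754] and [0.795600]): 1 − (1 − 0.730754)(1 − 0.795600) = 0.9450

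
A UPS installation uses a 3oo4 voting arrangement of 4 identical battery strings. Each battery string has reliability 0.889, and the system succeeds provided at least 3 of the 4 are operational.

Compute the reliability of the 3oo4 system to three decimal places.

R = Σ_{i=3}^{4} C(4,i) p^i (1−p)^{4−i} with p = 0.889
C(4,3)·0.889^3·0.111^1 = 0.31195
C(4,4)·0.889^4·0.111^0 = 0.62461
Sum = 0.937

0.937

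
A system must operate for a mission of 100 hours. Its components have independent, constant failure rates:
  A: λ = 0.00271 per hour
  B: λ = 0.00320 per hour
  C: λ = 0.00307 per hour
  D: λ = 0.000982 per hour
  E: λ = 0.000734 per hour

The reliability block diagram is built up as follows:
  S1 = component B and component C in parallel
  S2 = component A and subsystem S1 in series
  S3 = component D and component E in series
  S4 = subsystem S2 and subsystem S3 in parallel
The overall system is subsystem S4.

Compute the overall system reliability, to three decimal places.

R(A) = exp(−0.00271 × 100) = 0.76262
R(B) = exp(−0.00320 × 100) = 0.72615
R(C) = exp(−0.00307 × 100) = 0.73565
R(D) = exp(−0.000982 × 100) = 0.90647
R(E) = exp(−0.000734 × 100) = 0.92923
Parallel (B and C): 1 − (1 − 0.72615)(1 − 0.73565) = 0.92761
Series (A and [0.92761]): 0.76262 × 0.92761 = 0.70741
Series (D and E): 0.90647 × 0.92923 = 0.84232
Parallel ([0.70741] and [0.84232]): 1 − (1 − 0.70741)(1 − 0.84232) = 0.954

0.954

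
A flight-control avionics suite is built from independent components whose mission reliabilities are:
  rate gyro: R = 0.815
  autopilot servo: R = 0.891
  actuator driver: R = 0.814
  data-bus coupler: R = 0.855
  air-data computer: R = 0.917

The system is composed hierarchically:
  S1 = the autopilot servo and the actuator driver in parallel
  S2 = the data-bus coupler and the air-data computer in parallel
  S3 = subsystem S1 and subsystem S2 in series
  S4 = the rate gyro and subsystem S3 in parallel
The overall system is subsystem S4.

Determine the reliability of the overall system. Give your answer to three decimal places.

Parallel (autopilot servo and actuator driver): 1 − (1 − 0.89100)(1 − 0.81400) = 0.97973
Parallel (data-bus coupler and air-data computer): 1 − (1 − 0.85500)(1 − 0.91700) = 0.98797
Series ([0.97973] and [0.98797]): 0.97973 × 0.98797 = 0.96794
Parallel (rate gyro and [0.96794]): 1 − (1 − 0.81500)(1 − 0.96794) = 0.994

0.994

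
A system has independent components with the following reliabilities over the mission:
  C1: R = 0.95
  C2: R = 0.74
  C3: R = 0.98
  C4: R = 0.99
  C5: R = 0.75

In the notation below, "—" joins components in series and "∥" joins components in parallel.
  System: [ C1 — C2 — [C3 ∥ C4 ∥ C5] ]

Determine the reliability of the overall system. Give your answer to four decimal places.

Parallel (C3, C4, and C5): 1 − (1 − 0.980000)(1 − 0.990000)(1 − 0.750000) = 0.999950
Series (C1, C2, and [0.999950]): 0.950000 × 0.740000 × 0.999950 = 0.7030

0.7030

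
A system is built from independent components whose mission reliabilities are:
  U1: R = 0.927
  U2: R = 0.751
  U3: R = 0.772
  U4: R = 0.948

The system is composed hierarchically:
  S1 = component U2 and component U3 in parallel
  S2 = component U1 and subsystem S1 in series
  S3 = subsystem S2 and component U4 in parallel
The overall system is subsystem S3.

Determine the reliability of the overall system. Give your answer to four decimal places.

Parallel (U2 and U3): 1 − (1 − 0.751000)(1 − 0.772000) = 0.943228
Series (U1 and [0.943228]): 0.927000 × 0.943228 = 0.874372
Parallel ([0.874372] and U4): 1 − (1 − 0.874372)(1 − 0.948000) = 0.9935

0.9935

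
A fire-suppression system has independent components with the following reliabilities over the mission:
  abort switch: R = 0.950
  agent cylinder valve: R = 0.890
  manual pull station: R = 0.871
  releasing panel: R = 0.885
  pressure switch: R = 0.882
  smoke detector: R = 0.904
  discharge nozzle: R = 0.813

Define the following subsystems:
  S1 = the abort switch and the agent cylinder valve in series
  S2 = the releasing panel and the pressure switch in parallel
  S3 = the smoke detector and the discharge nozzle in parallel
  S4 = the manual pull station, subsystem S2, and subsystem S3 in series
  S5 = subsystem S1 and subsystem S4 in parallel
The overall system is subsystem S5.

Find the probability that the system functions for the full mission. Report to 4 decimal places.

Series (abort switch and agent cylinder valve): 0.950000 × 0.890000 = 0.845500
Parallel (releasing panel and pressure switch): 1 − (1 − 0.885000)(1 − 0.882000) = 0.986430
Parallel (smoke detector and discharge nozzle): 1 − (1 − 0.904000)(1 − 0.813000) = 0.982048
Series (manual pull station, [0.986430], and [0.982048]): 0.871000 × 0.986430 × 0.982048 = 0.843757
Parallel ([0.845500] and [0.843757]): 1 − (1 − 0.845500)(1 − 0.843757) = 0.9759

0.9759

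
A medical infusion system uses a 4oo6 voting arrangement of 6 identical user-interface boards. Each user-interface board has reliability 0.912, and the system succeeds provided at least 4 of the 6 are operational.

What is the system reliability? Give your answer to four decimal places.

R = Σ_{i=4}^{6} C(6,i) p^i (1−p)^{6−i} with p = 0.912
C(6,4)·0.912^4·0.088^2 = 0.080359
C(6,5)·0.912^5·0.088^1 = 0.333126
C(6,6)·0.912^6·0.088^0 = 0.575399
Sum = 0.9889

0.9889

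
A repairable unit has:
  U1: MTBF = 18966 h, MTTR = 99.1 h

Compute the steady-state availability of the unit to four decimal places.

0.9948

A(U1) = MTBF/(MTBF+MTTR) = 18966/(18966+99.1) = 0.9948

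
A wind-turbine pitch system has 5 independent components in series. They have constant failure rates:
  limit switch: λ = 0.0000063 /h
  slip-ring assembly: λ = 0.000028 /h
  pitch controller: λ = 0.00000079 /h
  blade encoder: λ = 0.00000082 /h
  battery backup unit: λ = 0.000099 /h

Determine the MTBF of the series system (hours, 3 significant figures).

Series of exponential components: λ_sys = Σ λ_i
λ_sys = 0.0000063 + 0.000028 + 0.00000079 + 0.00000082 + 0.000099 = 1.3491e-04 /h
MTBF = 1 / λ_sys = 7410 h

7410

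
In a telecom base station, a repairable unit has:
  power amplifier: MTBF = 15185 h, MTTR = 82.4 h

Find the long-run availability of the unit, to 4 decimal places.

0.9946

A(power amplifier) = MTBF/(MTBF+MTTR) = 15185/(15185+82.4) = 0.9946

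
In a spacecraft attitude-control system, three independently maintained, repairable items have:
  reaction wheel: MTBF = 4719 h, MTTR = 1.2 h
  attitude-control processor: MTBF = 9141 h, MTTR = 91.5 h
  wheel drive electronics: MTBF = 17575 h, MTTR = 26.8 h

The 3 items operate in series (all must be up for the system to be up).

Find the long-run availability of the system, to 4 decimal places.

0.9883

A(reaction wheel) = MTBF/(MTBF+MTTR) = 4719/(4719+1.2) = 0.999746
A(attitude-control processor) = MTBF/(MTBF+MTTR) = 9141/(9141+91.5) = 0.990089
A(wheel drive electronics) = MTBF/(MTBF+MTTR) = 17575/(17575+26.8) = 0.998477
Series availability: 0.999746 × 0.990089 × 0.998477 = 0.9883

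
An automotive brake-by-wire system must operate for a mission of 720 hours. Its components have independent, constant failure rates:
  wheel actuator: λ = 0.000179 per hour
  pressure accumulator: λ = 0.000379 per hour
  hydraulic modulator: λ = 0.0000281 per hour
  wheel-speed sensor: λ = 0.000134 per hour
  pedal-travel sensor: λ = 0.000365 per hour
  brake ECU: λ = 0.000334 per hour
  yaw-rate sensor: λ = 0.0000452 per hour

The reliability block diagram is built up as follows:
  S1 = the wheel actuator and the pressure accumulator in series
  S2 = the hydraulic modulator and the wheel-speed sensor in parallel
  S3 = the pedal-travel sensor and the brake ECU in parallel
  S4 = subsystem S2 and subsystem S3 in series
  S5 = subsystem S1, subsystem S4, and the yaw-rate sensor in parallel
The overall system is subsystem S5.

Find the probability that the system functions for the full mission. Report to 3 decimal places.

R(wheel actuator) = exp(−0.000179 × 720) = 0.87908
R(pressure accumulator) = exp(−0.000379 × 720) = 0.76118
R(hydraulic modulator) = exp(−0.0000281 × 720) = 0.97997
R(wheel-speed sensor) = exp(−0.000134 × 720) = 0.90803
R(pedal-travel sensor) = exp(−0.000365 × 720) = 0.76890
R(brake ECU) = exp(−0.000334 × 720) = 0.78625
R(yaw-rate sensor) = exp(−0.0000452 × 720) = 0.96798
Series (wheel actuator and pressure accumulator): 0.87908 × 0.76118 = 0.66914
Parallel (hydraulic modulator and wheel-speed sensor): 1 − (1 − 0.97997)(1 − 0.90803) = 0.99816
Parallel (pedal-travel sensor and brake ECU): 1 − (1 − 0.76890)(1 − 0.78625) = 0.95060
Series ([0.99816] and [0.95060]): 0.99816 × 0.95060 = 0.94885
Parallel ([0.66914], [0.94885], and yaw-rate sensor): 1 − (1 − 0.66914)(1 − 0.94885)(1 − 0.96798) = 0.999

0.999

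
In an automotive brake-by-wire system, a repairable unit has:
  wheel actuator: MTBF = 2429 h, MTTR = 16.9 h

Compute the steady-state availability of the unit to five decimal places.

0.99309

A(wheel actuator) = MTBF/(MTBF+MTTR) = 2429/(2429+16.9) = 0.99309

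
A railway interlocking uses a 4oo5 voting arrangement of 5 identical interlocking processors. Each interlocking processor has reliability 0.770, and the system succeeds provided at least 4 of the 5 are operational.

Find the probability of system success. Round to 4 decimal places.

0.6749

R = Σ_{i=4}^{5} C(5,i) p^i (1−p)^{5−i} with p = 0.770
C(5,4)·0.770^4·0.230^1 = 0.404260
C(5,5)·0.770^5·0.230^0 = 0.270678
Sum = 0.6749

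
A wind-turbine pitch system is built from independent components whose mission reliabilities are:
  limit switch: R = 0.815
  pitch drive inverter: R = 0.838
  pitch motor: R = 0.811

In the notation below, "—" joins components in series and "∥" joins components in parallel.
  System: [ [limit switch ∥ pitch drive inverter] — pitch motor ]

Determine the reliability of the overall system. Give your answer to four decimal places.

0.7867

Parallel (limit switch and pitch drive inverter): 1 − (1 − 0.815000)(1 − 0.838000) = 0.970030
Series ([0.970030] and pitch motor): 0.970030 × 0.811000 = 0.7867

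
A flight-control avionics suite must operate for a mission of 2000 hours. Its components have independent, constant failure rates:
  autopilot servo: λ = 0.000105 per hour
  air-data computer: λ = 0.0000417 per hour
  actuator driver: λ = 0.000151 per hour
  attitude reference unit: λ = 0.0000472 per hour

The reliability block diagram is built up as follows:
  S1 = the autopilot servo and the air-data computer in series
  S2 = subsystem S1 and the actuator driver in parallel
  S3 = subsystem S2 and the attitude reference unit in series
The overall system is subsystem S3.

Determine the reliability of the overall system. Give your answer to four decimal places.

R(autopilot servo) = exp(−0.000105 × 2000) = 0.810584
R(air-data computer) = exp(−0.0000417 × 2000) = 0.919983
R(actuator driver) = exp(−0.000151 × 2000) = 0.739338
R(attitude reference unit) = exp(−0.0000472 × 2000) = 0.909919
Series (autopilot servo and air-data computer): 0.810584 × 0.919983 = 0.745724
Parallel ([0.745724] and actuator driver): 1 − (1 − 0.745724)(1 − 0.739338) = 0.933720
Series ([0.933720] and attitude reference unit): 0.933720 × 0.909919 = 0.8496

0.8496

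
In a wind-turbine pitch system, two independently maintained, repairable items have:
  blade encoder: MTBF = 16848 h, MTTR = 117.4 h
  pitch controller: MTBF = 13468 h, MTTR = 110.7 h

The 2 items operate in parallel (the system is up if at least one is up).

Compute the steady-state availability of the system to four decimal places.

0.9999

A(blade encoder) = MTBF/(MTBF+MTTR) = 16848/(16848+117.4) = 0.993080
A(pitch controller) = MTBF/(MTBF+MTTR) = 13468/(13468+110.7) = 0.991848
Parallel availability: 1 − (1 − 0.993080)(1 − 0.991848) = 0.9999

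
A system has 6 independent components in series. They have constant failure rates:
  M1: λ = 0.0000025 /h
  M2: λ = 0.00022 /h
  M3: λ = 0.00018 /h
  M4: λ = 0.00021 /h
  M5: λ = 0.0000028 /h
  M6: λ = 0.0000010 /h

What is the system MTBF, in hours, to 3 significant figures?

Series of exponential components: λ_sys = Σ λ_i
λ_sys = 0.0000025 + 0.00022 + 0.00018 + 0.00021 + 0.0000028 + 0.0000010 = 6.1630e-04 /h
MTBF = 1 / λ_sys = 1620 h

1620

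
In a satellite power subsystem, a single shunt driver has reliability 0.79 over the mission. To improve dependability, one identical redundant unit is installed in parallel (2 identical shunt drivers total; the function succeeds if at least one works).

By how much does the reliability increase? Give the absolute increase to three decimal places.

0.166

R_before = 0.79
R_after = 1 − (1 − 0.79)^2 = 0.956
ΔR = 0.956 − 0.79 = 0.166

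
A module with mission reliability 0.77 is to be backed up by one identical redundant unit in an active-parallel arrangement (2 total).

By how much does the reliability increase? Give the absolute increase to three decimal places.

0.177

R_before = 0.77
R_after = 1 − (1 − 0.77)^2 = 0.947
ΔR = 0.947 − 0.77 = 0.177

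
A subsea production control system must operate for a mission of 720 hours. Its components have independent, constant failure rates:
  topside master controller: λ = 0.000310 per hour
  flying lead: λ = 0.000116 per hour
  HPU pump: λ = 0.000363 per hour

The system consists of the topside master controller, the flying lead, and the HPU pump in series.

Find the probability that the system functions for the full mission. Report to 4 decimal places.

0.5666

R(topside master controller) = exp(−0.000310 × 720) = 0.799955
R(flying lead) = exp(−0.000116 × 720) = 0.919873
R(HPU pump) = exp(−0.000363 × 720) = 0.770004
Series (topside master controller, flying lead, and HPU pump): 0.799955 × 0.919873 × 0.770004 = 0.5666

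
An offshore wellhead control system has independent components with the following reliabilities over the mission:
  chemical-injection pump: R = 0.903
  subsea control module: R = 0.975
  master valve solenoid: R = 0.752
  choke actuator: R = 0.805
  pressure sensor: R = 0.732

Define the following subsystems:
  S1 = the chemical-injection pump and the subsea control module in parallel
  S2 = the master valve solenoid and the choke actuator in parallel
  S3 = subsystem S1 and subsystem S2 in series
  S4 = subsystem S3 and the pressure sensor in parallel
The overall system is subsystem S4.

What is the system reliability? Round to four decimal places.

Parallel (chemical-injection pump and subsea control module): 1 − (1 − 0.903000)(1 − 0.975000) = 0.997575
Parallel (master valve solenoid and choke actuator): 1 − (1 − 0.752000)(1 − 0.805000) = 0.951640
Series ([0.997575] and [0.951640]): 0.997575 × 0.951640 = 0.949332
Parallel ([0.949332] and pressure sensor): 1 − (1 − 0.949332)(1 − 0.732000) = 0.9864

0.9864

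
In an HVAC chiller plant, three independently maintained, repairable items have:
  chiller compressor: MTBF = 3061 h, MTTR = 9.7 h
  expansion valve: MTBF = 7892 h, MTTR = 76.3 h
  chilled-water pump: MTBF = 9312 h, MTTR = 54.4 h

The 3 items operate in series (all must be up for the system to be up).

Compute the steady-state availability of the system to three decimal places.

0.982

A(chiller compressor) = MTBF/(MTBF+MTTR) = 3061/(3061+9.7) = 0.996841
A(expansion valve) = MTBF/(MTBF+MTTR) = 7892/(7892+76.3) = 0.990425
A(chilled-water pump) = MTBF/(MTBF+MTTR) = 9312/(9312+54.4) = 0.994192
Series availability: 0.996841 × 0.990425 × 0.994192 = 0.982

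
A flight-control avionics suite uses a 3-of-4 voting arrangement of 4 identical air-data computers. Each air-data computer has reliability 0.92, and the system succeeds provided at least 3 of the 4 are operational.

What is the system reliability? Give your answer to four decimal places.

R = Σ_{i=3}^{4} C(4,i) p^i (1−p)^{4−i} with p = 0.92
C(4,3)·0.92^3·0.08^1 = 0.249180
C(4,4)·0.92^4·0.08^0 = 0.716393
Sum = 0.9656

0.9656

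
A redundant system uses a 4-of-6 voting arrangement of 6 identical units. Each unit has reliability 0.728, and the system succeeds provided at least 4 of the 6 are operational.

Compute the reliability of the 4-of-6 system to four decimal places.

R = Σ_{i=4}^{6} C(6,i) p^i (1−p)^{6−i} with p = 0.728
C(6,4)·0.728^4·0.272^2 = 0.311713
C(6,5)·0.728^5·0.272^1 = 0.333716
C(6,6)·0.728^6·0.272^0 = 0.148864
Sum = 0.7943

0.7943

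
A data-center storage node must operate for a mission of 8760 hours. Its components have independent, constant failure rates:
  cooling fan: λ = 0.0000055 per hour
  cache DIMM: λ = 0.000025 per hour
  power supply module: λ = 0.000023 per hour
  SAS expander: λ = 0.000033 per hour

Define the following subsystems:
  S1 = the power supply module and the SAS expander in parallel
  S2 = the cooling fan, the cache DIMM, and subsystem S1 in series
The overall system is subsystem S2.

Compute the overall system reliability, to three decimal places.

0.730

R(cooling fan) = exp(−0.0000055 × 8760) = 0.95296
R(cache DIMM) = exp(−0.000025 × 8760) = 0.80332
R(power supply module) = exp(−0.000023 × 8760) = 0.81752
R(SAS expander) = exp(−0.000033 × 8760) = 0.74895
Parallel (power supply module and SAS expander): 1 − (1 − 0.81752)(1 − 0.74895) = 0.95419
Series (cooling fan, cache DIMM, and [0.95419]): 0.95296 × 0.80332 × 0.95419 = 0.730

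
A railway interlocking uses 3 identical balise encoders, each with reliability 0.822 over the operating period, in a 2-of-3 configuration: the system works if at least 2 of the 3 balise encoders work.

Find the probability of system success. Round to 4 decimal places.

0.9162

R = Σ_{i=2}^{3} C(3,i) p^i (1−p)^{3−i} with p = 0.822
C(3,2)·0.822^2·0.178^1 = 0.360815
C(3,3)·0.822^3·0.178^0 = 0.555412
Sum = 0.9162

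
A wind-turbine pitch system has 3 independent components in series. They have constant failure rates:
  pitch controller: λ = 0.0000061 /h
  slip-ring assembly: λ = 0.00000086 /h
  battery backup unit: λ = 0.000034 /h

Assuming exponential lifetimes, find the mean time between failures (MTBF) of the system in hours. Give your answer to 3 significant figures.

24400

Series of exponential components: λ_sys = Σ λ_i
λ_sys = 0.0000061 + 0.00000086 + 0.000034 = 4.0960e-05 /h
MTBF = 1 / λ_sys = 24400 h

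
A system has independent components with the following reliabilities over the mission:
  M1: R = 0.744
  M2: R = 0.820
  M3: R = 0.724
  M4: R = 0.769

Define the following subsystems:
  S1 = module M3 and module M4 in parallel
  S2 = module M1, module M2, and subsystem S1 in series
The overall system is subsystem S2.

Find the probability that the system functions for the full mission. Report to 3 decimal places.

Parallel (M3 and M4): 1 − (1 − 0.72400)(1 − 0.76900) = 0.93624
Series (M1, M2, and [0.93624]): 0.74400 × 0.82000 × 0.93624 = 0.571

0.571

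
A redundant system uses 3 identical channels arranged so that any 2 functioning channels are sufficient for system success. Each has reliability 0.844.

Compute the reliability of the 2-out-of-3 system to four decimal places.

0.9346

R = Σ_{i=2}^{3} C(3,i) p^i (1−p)^{3−i} with p = 0.844
C(3,2)·0.844^2·0.156^1 = 0.333373
C(3,3)·0.844^3·0.156^0 = 0.601212
Sum = 0.9346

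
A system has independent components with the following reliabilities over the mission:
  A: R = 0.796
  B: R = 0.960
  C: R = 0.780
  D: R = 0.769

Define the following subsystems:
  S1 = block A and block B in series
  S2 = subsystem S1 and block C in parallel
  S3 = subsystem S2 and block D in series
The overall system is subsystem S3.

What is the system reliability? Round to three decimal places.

Series (A and B): 0.79600 × 0.96000 = 0.76416
Parallel ([0.76416] and C): 1 − (1 − 0.76416)(1 − 0.78000) = 0.94812
Series ([0.94812] and D): 0.94812 × 0.76900 = 0.729

0.729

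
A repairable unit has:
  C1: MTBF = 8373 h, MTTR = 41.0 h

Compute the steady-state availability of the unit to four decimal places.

0.9951

A(C1) = MTBF/(MTBF+MTTR) = 8373/(8373+41.0) = 0.9951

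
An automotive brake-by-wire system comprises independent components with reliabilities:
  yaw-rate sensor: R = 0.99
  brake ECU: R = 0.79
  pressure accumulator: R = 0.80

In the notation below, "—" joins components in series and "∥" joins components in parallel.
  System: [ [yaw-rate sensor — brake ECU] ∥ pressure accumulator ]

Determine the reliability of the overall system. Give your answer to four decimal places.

Series (yaw-rate sensor and brake ECU): 0.990000 × 0.790000 = 0.782100
Parallel ([0.782100] and pressure accumulator): 1 − (1 − 0.782100)(1 − 0.800000) = 0.9564

0.9564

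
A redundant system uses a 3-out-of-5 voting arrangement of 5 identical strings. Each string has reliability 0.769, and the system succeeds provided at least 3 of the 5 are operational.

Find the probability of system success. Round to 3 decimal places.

0.916

R = Σ_{i=3}^{5} C(5,i) p^i (1−p)^{5−i} with p = 0.769
C(5,3)·0.769^3·0.231^2 = 0.24266
C(5,4)·0.769^4·0.231^1 = 0.40391
C(5,5)·0.769^5·0.231^0 = 0.26893
Sum = 0.916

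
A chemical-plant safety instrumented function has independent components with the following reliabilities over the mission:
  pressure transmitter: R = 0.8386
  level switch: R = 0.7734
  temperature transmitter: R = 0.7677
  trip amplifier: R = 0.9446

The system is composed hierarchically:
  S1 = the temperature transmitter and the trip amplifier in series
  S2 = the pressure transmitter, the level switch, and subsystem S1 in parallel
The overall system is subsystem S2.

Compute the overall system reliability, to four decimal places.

Series (temperature transmitter and trip amplifier): 0.767700 × 0.944600 = 0.725169
Parallel (pressure transmitter, level switch, and [0.725169]): 1 − (1 − 0.838600)(1 − 0.773400)(1 − 0.725169) = 0.9899

0.9899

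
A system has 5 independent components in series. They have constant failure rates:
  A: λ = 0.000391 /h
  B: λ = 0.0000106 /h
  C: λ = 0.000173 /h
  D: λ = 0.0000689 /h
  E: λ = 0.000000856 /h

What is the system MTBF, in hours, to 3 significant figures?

1550

Series of exponential components: λ_sys = Σ λ_i
λ_sys = 0.000391 + 0.0000106 + 0.000173 + 0.0000689 + 0.000000856 = 6.4436e-04 /h
MTBF = 1 / λ_sys = 1550 h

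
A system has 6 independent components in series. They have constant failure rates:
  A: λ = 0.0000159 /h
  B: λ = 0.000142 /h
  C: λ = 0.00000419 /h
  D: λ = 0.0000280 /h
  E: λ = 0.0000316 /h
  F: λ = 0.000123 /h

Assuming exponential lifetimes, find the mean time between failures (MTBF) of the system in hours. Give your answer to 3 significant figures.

2900

Series of exponential components: λ_sys = Σ λ_i
λ_sys = 0.0000159 + 0.000142 + 0.00000419 + 0.0000280 + 0.0000316 + 0.000123 = 3.4469e-04 /h
MTBF = 1 / λ_sys = 2900 h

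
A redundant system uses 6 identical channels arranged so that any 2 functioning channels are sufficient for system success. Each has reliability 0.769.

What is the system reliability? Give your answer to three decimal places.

R = Σ_{i=2}^{6} C(6,i) p^i (1−p)^{6−i} with p = 0.769
C(6,2)·0.769^2·0.231^4 = 0.02526
C(6,3)·0.769^3·0.231^3 = 0.11211
C(6,4)·0.769^4·0.231^2 = 0.27991
C(6,5)·0.769^5·0.231^1 = 0.37273
C(6,6)·0.769^6·0.231^0 = 0.20680
Sum = 0.997

0.997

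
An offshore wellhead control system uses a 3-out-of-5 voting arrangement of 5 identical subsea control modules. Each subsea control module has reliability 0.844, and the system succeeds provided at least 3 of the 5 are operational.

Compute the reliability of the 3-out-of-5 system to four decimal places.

R = Σ_{i=3}^{5} C(5,i) p^i (1−p)^{5−i} with p = 0.844
C(5,3)·0.844^3·0.156^2 = 0.146311
C(5,4)·0.844^4·0.156^1 = 0.395790
C(5,5)·0.844^5·0.156^0 = 0.428265
Sum = 0.9704

0.9704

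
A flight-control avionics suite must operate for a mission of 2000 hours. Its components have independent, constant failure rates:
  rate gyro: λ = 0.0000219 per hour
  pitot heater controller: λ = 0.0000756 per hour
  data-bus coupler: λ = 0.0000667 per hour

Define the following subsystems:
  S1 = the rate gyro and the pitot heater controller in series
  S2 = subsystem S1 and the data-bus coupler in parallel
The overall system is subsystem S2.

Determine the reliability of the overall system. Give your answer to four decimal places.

R(rate gyro) = exp(−0.0000219 × 2000) = 0.957145
R(pitot heater controller) = exp(−0.0000756 × 2000) = 0.859676
R(data-bus coupler) = exp(−0.0000667 × 2000) = 0.875115
Series (rate gyro and pitot heater controller): 0.957145 × 0.859676 = 0.822835
Parallel ([0.822835] and data-bus coupler): 1 − (1 − 0.822835)(1 − 0.875115) = 0.9779

0.9779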